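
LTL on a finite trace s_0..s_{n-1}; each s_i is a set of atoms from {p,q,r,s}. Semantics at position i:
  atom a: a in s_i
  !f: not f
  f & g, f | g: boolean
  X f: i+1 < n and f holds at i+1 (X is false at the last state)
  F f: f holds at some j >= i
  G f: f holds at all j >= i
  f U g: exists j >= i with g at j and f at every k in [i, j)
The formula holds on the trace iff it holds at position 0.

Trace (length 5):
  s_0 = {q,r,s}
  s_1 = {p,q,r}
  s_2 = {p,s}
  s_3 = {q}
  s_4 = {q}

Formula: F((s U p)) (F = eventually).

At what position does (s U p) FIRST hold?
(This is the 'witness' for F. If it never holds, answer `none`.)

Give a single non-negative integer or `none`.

Answer: 0

Derivation:
s_0={q,r,s}: (s U p)=True s=True p=False
s_1={p,q,r}: (s U p)=True s=False p=True
s_2={p,s}: (s U p)=True s=True p=True
s_3={q}: (s U p)=False s=False p=False
s_4={q}: (s U p)=False s=False p=False
F((s U p)) holds; first witness at position 0.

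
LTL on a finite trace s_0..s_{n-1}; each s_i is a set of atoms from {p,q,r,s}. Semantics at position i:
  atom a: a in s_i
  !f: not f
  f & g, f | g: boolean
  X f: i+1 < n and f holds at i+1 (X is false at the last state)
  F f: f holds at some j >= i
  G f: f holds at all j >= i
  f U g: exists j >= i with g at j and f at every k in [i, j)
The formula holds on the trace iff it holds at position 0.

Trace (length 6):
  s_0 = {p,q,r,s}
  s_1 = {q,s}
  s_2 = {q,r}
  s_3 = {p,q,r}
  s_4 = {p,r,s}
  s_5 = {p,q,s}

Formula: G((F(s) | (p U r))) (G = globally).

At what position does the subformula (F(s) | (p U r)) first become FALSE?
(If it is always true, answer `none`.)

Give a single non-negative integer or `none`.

Answer: none

Derivation:
s_0={p,q,r,s}: (F(s) | (p U r))=True F(s)=True s=True (p U r)=True p=True r=True
s_1={q,s}: (F(s) | (p U r))=True F(s)=True s=True (p U r)=False p=False r=False
s_2={q,r}: (F(s) | (p U r))=True F(s)=True s=False (p U r)=True p=False r=True
s_3={p,q,r}: (F(s) | (p U r))=True F(s)=True s=False (p U r)=True p=True r=True
s_4={p,r,s}: (F(s) | (p U r))=True F(s)=True s=True (p U r)=True p=True r=True
s_5={p,q,s}: (F(s) | (p U r))=True F(s)=True s=True (p U r)=False p=True r=False
G((F(s) | (p U r))) holds globally = True
No violation — formula holds at every position.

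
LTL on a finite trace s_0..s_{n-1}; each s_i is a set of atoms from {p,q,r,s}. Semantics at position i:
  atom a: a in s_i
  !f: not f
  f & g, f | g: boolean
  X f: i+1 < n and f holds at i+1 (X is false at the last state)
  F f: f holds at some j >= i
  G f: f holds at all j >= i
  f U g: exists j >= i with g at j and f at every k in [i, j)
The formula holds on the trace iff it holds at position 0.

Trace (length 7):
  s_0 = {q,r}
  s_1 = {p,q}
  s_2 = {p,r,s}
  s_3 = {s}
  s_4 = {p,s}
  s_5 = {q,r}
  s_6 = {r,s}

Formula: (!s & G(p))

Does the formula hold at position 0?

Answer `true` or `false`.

Answer: false

Derivation:
s_0={q,r}: (!s & G(p))=False !s=True s=False G(p)=False p=False
s_1={p,q}: (!s & G(p))=False !s=True s=False G(p)=False p=True
s_2={p,r,s}: (!s & G(p))=False !s=False s=True G(p)=False p=True
s_3={s}: (!s & G(p))=False !s=False s=True G(p)=False p=False
s_4={p,s}: (!s & G(p))=False !s=False s=True G(p)=False p=True
s_5={q,r}: (!s & G(p))=False !s=True s=False G(p)=False p=False
s_6={r,s}: (!s & G(p))=False !s=False s=True G(p)=False p=False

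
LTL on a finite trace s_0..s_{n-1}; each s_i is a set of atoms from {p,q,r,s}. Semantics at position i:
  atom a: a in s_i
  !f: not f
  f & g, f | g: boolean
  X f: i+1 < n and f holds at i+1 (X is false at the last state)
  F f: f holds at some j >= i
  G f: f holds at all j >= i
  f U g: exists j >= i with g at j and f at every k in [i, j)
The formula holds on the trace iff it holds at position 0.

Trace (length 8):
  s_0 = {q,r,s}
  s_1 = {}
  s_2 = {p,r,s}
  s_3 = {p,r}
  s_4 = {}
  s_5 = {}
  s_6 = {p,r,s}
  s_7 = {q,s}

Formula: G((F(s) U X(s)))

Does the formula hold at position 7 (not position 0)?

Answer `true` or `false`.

Answer: false

Derivation:
s_0={q,r,s}: G((F(s) U X(s)))=False (F(s) U X(s))=True F(s)=True s=True X(s)=False
s_1={}: G((F(s) U X(s)))=False (F(s) U X(s))=True F(s)=True s=False X(s)=True
s_2={p,r,s}: G((F(s) U X(s)))=False (F(s) U X(s))=True F(s)=True s=True X(s)=False
s_3={p,r}: G((F(s) U X(s)))=False (F(s) U X(s))=True F(s)=True s=False X(s)=False
s_4={}: G((F(s) U X(s)))=False (F(s) U X(s))=True F(s)=True s=False X(s)=False
s_5={}: G((F(s) U X(s)))=False (F(s) U X(s))=True F(s)=True s=False X(s)=True
s_6={p,r,s}: G((F(s) U X(s)))=False (F(s) U X(s))=True F(s)=True s=True X(s)=True
s_7={q,s}: G((F(s) U X(s)))=False (F(s) U X(s))=False F(s)=True s=True X(s)=False
Evaluating at position 7: result = False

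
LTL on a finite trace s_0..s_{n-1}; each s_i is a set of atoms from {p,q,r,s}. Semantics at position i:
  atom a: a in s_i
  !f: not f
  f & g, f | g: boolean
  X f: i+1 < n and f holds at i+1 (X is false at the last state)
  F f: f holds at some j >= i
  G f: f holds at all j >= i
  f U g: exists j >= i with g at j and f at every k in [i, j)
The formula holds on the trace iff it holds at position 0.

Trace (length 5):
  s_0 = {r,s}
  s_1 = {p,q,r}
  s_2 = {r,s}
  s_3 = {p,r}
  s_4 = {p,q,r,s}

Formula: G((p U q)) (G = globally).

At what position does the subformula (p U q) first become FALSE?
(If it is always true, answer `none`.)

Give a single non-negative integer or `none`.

s_0={r,s}: (p U q)=False p=False q=False
s_1={p,q,r}: (p U q)=True p=True q=True
s_2={r,s}: (p U q)=False p=False q=False
s_3={p,r}: (p U q)=True p=True q=False
s_4={p,q,r,s}: (p U q)=True p=True q=True
G((p U q)) holds globally = False
First violation at position 0.

Answer: 0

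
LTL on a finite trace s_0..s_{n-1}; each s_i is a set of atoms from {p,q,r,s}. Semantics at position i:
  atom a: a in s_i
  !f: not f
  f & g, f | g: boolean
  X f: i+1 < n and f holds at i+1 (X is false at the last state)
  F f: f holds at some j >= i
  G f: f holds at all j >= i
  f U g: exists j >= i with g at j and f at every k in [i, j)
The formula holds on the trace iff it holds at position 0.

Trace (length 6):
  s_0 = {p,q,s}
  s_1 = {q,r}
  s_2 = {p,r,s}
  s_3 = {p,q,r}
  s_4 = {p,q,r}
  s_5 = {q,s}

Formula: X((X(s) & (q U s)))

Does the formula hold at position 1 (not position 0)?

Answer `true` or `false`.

Answer: false

Derivation:
s_0={p,q,s}: X((X(s) & (q U s)))=True (X(s) & (q U s))=False X(s)=False s=True (q U s)=True q=True
s_1={q,r}: X((X(s) & (q U s)))=False (X(s) & (q U s))=True X(s)=True s=False (q U s)=True q=True
s_2={p,r,s}: X((X(s) & (q U s)))=False (X(s) & (q U s))=False X(s)=False s=True (q U s)=True q=False
s_3={p,q,r}: X((X(s) & (q U s)))=True (X(s) & (q U s))=False X(s)=False s=False (q U s)=True q=True
s_4={p,q,r}: X((X(s) & (q U s)))=False (X(s) & (q U s))=True X(s)=True s=False (q U s)=True q=True
s_5={q,s}: X((X(s) & (q U s)))=False (X(s) & (q U s))=False X(s)=False s=True (q U s)=True q=True
Evaluating at position 1: result = False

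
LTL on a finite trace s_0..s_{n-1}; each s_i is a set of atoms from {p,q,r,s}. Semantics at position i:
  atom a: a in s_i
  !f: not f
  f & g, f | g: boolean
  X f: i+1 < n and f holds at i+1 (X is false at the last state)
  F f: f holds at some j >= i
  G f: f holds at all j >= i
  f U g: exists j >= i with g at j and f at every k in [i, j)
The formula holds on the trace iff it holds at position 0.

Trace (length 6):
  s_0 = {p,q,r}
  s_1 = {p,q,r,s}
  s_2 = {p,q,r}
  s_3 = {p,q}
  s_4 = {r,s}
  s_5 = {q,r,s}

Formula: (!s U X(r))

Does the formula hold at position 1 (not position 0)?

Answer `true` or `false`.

s_0={p,q,r}: (!s U X(r))=True !s=True s=False X(r)=True r=True
s_1={p,q,r,s}: (!s U X(r))=True !s=False s=True X(r)=True r=True
s_2={p,q,r}: (!s U X(r))=True !s=True s=False X(r)=False r=True
s_3={p,q}: (!s U X(r))=True !s=True s=False X(r)=True r=False
s_4={r,s}: (!s U X(r))=True !s=False s=True X(r)=True r=True
s_5={q,r,s}: (!s U X(r))=False !s=False s=True X(r)=False r=True
Evaluating at position 1: result = True

Answer: true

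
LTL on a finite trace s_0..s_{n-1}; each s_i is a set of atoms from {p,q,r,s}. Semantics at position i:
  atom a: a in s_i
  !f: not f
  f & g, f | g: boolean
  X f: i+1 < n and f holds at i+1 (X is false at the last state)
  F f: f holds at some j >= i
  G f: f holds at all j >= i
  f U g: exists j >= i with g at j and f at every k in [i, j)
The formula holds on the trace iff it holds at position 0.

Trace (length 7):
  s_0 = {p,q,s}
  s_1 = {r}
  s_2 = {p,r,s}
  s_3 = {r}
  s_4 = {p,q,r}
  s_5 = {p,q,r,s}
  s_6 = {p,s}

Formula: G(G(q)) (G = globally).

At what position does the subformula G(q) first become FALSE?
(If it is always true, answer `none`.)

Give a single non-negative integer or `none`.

Answer: 0

Derivation:
s_0={p,q,s}: G(q)=False q=True
s_1={r}: G(q)=False q=False
s_2={p,r,s}: G(q)=False q=False
s_3={r}: G(q)=False q=False
s_4={p,q,r}: G(q)=False q=True
s_5={p,q,r,s}: G(q)=False q=True
s_6={p,s}: G(q)=False q=False
G(G(q)) holds globally = False
First violation at position 0.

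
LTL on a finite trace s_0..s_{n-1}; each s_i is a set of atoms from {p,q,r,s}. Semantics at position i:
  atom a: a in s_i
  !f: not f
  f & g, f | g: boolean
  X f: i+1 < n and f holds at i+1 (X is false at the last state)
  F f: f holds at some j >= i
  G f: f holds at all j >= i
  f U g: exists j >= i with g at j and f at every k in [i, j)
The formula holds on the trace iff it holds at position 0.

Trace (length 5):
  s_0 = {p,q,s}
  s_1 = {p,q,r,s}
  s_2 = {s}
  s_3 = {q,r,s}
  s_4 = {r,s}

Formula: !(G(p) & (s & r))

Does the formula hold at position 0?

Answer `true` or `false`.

Answer: true

Derivation:
s_0={p,q,s}: !(G(p) & (s & r))=True (G(p) & (s & r))=False G(p)=False p=True (s & r)=False s=True r=False
s_1={p,q,r,s}: !(G(p) & (s & r))=True (G(p) & (s & r))=False G(p)=False p=True (s & r)=True s=True r=True
s_2={s}: !(G(p) & (s & r))=True (G(p) & (s & r))=False G(p)=False p=False (s & r)=False s=True r=False
s_3={q,r,s}: !(G(p) & (s & r))=True (G(p) & (s & r))=False G(p)=False p=False (s & r)=True s=True r=True
s_4={r,s}: !(G(p) & (s & r))=True (G(p) & (s & r))=False G(p)=False p=False (s & r)=True s=True r=True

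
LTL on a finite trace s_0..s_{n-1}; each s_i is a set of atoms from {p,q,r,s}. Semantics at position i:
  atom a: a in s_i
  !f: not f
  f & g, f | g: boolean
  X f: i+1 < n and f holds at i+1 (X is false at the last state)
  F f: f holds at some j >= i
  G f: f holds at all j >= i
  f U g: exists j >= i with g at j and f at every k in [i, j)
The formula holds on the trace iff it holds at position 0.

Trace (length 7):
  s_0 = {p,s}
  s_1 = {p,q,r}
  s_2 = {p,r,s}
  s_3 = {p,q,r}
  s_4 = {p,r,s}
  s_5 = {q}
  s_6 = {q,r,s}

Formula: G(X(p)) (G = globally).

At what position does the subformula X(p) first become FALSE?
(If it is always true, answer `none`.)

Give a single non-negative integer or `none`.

Answer: 4

Derivation:
s_0={p,s}: X(p)=True p=True
s_1={p,q,r}: X(p)=True p=True
s_2={p,r,s}: X(p)=True p=True
s_3={p,q,r}: X(p)=True p=True
s_4={p,r,s}: X(p)=False p=True
s_5={q}: X(p)=False p=False
s_6={q,r,s}: X(p)=False p=False
G(X(p)) holds globally = False
First violation at position 4.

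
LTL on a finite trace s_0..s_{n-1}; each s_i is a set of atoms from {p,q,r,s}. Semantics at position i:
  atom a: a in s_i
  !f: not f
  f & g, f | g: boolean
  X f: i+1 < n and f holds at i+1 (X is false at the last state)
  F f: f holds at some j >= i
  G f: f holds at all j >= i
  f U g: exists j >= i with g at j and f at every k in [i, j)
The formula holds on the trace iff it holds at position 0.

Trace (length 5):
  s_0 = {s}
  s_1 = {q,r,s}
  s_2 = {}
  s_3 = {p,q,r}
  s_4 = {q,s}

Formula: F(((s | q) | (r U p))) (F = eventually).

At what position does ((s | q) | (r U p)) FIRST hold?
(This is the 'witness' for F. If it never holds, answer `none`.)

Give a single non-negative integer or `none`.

s_0={s}: ((s | q) | (r U p))=True (s | q)=True s=True q=False (r U p)=False r=False p=False
s_1={q,r,s}: ((s | q) | (r U p))=True (s | q)=True s=True q=True (r U p)=False r=True p=False
s_2={}: ((s | q) | (r U p))=False (s | q)=False s=False q=False (r U p)=False r=False p=False
s_3={p,q,r}: ((s | q) | (r U p))=True (s | q)=True s=False q=True (r U p)=True r=True p=True
s_4={q,s}: ((s | q) | (r U p))=True (s | q)=True s=True q=True (r U p)=False r=False p=False
F(((s | q) | (r U p))) holds; first witness at position 0.

Answer: 0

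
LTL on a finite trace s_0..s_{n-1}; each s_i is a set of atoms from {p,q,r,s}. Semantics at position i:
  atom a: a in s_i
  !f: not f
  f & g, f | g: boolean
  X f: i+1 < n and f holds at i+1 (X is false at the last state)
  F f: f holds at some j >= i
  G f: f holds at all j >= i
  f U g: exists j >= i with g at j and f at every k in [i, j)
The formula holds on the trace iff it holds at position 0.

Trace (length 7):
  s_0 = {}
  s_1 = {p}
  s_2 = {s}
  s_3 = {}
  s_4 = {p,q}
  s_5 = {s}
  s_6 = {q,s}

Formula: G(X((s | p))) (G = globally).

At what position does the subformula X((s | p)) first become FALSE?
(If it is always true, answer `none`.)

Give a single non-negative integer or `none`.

s_0={}: X((s | p))=True (s | p)=False s=False p=False
s_1={p}: X((s | p))=True (s | p)=True s=False p=True
s_2={s}: X((s | p))=False (s | p)=True s=True p=False
s_3={}: X((s | p))=True (s | p)=False s=False p=False
s_4={p,q}: X((s | p))=True (s | p)=True s=False p=True
s_5={s}: X((s | p))=True (s | p)=True s=True p=False
s_6={q,s}: X((s | p))=False (s | p)=True s=True p=False
G(X((s | p))) holds globally = False
First violation at position 2.

Answer: 2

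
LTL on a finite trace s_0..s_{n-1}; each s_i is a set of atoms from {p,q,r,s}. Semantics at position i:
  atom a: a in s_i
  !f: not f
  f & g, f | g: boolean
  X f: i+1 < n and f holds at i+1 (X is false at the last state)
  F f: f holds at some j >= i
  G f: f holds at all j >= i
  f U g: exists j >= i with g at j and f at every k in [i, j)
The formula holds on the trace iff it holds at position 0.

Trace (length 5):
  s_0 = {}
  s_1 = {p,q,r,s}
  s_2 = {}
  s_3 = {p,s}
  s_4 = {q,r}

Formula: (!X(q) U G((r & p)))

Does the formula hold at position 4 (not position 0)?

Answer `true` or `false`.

s_0={}: (!X(q) U G((r & p)))=False !X(q)=False X(q)=True q=False G((r & p))=False (r & p)=False r=False p=False
s_1={p,q,r,s}: (!X(q) U G((r & p)))=False !X(q)=True X(q)=False q=True G((r & p))=False (r & p)=True r=True p=True
s_2={}: (!X(q) U G((r & p)))=False !X(q)=True X(q)=False q=False G((r & p))=False (r & p)=False r=False p=False
s_3={p,s}: (!X(q) U G((r & p)))=False !X(q)=False X(q)=True q=False G((r & p))=False (r & p)=False r=False p=True
s_4={q,r}: (!X(q) U G((r & p)))=False !X(q)=True X(q)=False q=True G((r & p))=False (r & p)=False r=True p=False
Evaluating at position 4: result = False

Answer: false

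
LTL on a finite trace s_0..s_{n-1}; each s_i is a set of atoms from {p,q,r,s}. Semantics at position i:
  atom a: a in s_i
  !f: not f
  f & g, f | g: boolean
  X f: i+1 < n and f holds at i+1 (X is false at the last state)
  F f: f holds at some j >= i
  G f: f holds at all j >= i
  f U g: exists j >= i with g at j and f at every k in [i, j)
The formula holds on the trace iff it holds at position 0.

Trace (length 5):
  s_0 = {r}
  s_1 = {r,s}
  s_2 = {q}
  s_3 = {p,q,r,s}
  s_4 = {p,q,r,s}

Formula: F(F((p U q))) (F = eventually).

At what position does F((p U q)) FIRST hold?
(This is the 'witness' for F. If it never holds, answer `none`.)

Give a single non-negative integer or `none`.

s_0={r}: F((p U q))=True (p U q)=False p=False q=False
s_1={r,s}: F((p U q))=True (p U q)=False p=False q=False
s_2={q}: F((p U q))=True (p U q)=True p=False q=True
s_3={p,q,r,s}: F((p U q))=True (p U q)=True p=True q=True
s_4={p,q,r,s}: F((p U q))=True (p U q)=True p=True q=True
F(F((p U q))) holds; first witness at position 0.

Answer: 0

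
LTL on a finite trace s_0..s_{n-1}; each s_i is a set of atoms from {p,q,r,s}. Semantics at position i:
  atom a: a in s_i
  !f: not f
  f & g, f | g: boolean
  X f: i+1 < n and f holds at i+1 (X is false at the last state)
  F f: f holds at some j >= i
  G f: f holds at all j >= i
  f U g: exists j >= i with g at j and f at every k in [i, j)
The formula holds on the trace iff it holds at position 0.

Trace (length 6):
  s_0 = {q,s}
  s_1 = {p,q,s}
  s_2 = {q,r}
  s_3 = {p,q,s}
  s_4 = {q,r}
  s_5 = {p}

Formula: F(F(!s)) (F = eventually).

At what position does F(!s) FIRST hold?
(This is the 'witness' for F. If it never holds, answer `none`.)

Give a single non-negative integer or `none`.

s_0={q,s}: F(!s)=True !s=False s=True
s_1={p,q,s}: F(!s)=True !s=False s=True
s_2={q,r}: F(!s)=True !s=True s=False
s_3={p,q,s}: F(!s)=True !s=False s=True
s_4={q,r}: F(!s)=True !s=True s=False
s_5={p}: F(!s)=True !s=True s=False
F(F(!s)) holds; first witness at position 0.

Answer: 0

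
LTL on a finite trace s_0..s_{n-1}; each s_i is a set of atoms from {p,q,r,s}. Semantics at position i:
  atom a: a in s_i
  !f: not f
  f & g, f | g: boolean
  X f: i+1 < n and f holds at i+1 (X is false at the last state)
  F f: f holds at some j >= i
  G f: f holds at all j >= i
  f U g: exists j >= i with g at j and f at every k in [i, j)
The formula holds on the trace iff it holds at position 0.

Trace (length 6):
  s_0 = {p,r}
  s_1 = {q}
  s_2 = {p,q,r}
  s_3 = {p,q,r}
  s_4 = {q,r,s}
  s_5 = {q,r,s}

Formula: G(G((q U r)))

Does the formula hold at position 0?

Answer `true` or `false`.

s_0={p,r}: G(G((q U r)))=True G((q U r))=True (q U r)=True q=False r=True
s_1={q}: G(G((q U r)))=True G((q U r))=True (q U r)=True q=True r=False
s_2={p,q,r}: G(G((q U r)))=True G((q U r))=True (q U r)=True q=True r=True
s_3={p,q,r}: G(G((q U r)))=True G((q U r))=True (q U r)=True q=True r=True
s_4={q,r,s}: G(G((q U r)))=True G((q U r))=True (q U r)=True q=True r=True
s_5={q,r,s}: G(G((q U r)))=True G((q U r))=True (q U r)=True q=True r=True

Answer: true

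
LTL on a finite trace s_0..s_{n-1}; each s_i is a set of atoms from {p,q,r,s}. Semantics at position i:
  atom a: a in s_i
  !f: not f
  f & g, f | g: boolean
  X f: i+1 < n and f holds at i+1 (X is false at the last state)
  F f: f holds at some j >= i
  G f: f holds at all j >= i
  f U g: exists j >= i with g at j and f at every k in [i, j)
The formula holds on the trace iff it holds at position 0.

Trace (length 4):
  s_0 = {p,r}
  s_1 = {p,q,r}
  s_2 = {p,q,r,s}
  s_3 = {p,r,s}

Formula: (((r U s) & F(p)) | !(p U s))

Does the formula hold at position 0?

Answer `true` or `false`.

Answer: true

Derivation:
s_0={p,r}: (((r U s) & F(p)) | !(p U s))=True ((r U s) & F(p))=True (r U s)=True r=True s=False F(p)=True p=True !(p U s)=False (p U s)=True
s_1={p,q,r}: (((r U s) & F(p)) | !(p U s))=True ((r U s) & F(p))=True (r U s)=True r=True s=False F(p)=True p=True !(p U s)=False (p U s)=True
s_2={p,q,r,s}: (((r U s) & F(p)) | !(p U s))=True ((r U s) & F(p))=True (r U s)=True r=True s=True F(p)=True p=True !(p U s)=False (p U s)=True
s_3={p,r,s}: (((r U s) & F(p)) | !(p U s))=True ((r U s) & F(p))=True (r U s)=True r=True s=True F(p)=True p=True !(p U s)=False (p U s)=True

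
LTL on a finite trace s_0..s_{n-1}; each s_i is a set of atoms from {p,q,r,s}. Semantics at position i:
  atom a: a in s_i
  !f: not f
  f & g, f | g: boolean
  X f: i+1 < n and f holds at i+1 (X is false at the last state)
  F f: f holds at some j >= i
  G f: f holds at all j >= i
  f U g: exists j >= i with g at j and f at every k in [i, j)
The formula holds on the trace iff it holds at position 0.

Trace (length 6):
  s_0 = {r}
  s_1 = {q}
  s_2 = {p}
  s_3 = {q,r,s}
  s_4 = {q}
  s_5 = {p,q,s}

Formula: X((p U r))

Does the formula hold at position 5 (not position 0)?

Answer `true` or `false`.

Answer: false

Derivation:
s_0={r}: X((p U r))=False (p U r)=True p=False r=True
s_1={q}: X((p U r))=True (p U r)=False p=False r=False
s_2={p}: X((p U r))=True (p U r)=True p=True r=False
s_3={q,r,s}: X((p U r))=False (p U r)=True p=False r=True
s_4={q}: X((p U r))=False (p U r)=False p=False r=False
s_5={p,q,s}: X((p U r))=False (p U r)=False p=True r=False
Evaluating at position 5: result = False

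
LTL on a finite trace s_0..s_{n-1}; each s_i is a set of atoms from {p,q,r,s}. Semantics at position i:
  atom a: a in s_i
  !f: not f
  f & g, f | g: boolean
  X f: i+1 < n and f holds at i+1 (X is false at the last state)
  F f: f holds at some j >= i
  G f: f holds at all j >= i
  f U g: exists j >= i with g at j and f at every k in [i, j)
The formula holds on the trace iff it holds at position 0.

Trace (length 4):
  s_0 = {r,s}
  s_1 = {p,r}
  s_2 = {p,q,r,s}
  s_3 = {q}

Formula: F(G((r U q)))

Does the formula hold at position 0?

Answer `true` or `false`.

Answer: true

Derivation:
s_0={r,s}: F(G((r U q)))=True G((r U q))=True (r U q)=True r=True q=False
s_1={p,r}: F(G((r U q)))=True G((r U q))=True (r U q)=True r=True q=False
s_2={p,q,r,s}: F(G((r U q)))=True G((r U q))=True (r U q)=True r=True q=True
s_3={q}: F(G((r U q)))=True G((r U q))=True (r U q)=True r=False q=True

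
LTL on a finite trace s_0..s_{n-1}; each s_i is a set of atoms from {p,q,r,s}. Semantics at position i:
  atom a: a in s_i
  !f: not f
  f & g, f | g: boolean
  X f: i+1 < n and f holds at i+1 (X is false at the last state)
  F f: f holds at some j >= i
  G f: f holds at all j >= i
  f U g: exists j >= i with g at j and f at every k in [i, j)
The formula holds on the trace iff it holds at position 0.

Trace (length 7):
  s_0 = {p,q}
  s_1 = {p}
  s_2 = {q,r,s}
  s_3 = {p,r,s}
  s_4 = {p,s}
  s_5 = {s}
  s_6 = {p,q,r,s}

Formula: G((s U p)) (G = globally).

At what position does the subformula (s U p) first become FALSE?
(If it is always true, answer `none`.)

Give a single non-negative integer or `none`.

s_0={p,q}: (s U p)=True s=False p=True
s_1={p}: (s U p)=True s=False p=True
s_2={q,r,s}: (s U p)=True s=True p=False
s_3={p,r,s}: (s U p)=True s=True p=True
s_4={p,s}: (s U p)=True s=True p=True
s_5={s}: (s U p)=True s=True p=False
s_6={p,q,r,s}: (s U p)=True s=True p=True
G((s U p)) holds globally = True
No violation — formula holds at every position.

Answer: none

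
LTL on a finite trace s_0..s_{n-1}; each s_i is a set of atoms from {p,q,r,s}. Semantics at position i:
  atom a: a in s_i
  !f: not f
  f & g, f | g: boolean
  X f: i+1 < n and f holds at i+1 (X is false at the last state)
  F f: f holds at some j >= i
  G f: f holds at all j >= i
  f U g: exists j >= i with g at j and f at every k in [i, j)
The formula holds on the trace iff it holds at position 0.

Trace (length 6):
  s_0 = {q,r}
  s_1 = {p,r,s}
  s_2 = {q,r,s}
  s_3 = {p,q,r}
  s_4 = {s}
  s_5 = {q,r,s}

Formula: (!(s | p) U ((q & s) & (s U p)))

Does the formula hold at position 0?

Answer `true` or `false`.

s_0={q,r}: (!(s | p) U ((q & s) & (s U p)))=False !(s | p)=True (s | p)=False s=False p=False ((q & s) & (s U p))=False (q & s)=False q=True (s U p)=False
s_1={p,r,s}: (!(s | p) U ((q & s) & (s U p)))=False !(s | p)=False (s | p)=True s=True p=True ((q & s) & (s U p))=False (q & s)=False q=False (s U p)=True
s_2={q,r,s}: (!(s | p) U ((q & s) & (s U p)))=True !(s | p)=False (s | p)=True s=True p=False ((q & s) & (s U p))=True (q & s)=True q=True (s U p)=True
s_3={p,q,r}: (!(s | p) U ((q & s) & (s U p)))=False !(s | p)=False (s | p)=True s=False p=True ((q & s) & (s U p))=False (q & s)=False q=True (s U p)=True
s_4={s}: (!(s | p) U ((q & s) & (s U p)))=False !(s | p)=False (s | p)=True s=True p=False ((q & s) & (s U p))=False (q & s)=False q=False (s U p)=False
s_5={q,r,s}: (!(s | p) U ((q & s) & (s U p)))=False !(s | p)=False (s | p)=True s=True p=False ((q & s) & (s U p))=False (q & s)=True q=True (s U p)=False

Answer: false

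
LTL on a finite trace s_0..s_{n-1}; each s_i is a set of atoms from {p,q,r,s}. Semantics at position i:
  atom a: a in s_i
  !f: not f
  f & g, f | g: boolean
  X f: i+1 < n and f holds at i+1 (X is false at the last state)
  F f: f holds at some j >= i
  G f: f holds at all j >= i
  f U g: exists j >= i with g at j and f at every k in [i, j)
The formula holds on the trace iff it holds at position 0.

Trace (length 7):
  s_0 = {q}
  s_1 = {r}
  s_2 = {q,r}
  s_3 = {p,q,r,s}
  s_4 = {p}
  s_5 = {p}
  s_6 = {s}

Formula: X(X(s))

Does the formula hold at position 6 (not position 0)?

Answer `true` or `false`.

Answer: false

Derivation:
s_0={q}: X(X(s))=False X(s)=False s=False
s_1={r}: X(X(s))=True X(s)=False s=False
s_2={q,r}: X(X(s))=False X(s)=True s=False
s_3={p,q,r,s}: X(X(s))=False X(s)=False s=True
s_4={p}: X(X(s))=True X(s)=False s=False
s_5={p}: X(X(s))=False X(s)=True s=False
s_6={s}: X(X(s))=False X(s)=False s=True
Evaluating at position 6: result = False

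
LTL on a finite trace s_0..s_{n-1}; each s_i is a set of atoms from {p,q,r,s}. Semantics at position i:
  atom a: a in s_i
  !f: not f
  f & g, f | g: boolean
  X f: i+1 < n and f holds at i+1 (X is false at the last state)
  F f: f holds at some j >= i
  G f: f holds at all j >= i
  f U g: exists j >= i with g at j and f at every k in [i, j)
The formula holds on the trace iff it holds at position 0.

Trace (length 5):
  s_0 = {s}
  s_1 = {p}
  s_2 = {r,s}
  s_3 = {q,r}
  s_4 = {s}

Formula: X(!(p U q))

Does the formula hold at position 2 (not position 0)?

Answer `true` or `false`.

s_0={s}: X(!(p U q))=True !(p U q)=True (p U q)=False p=False q=False
s_1={p}: X(!(p U q))=True !(p U q)=True (p U q)=False p=True q=False
s_2={r,s}: X(!(p U q))=False !(p U q)=True (p U q)=False p=False q=False
s_3={q,r}: X(!(p U q))=True !(p U q)=False (p U q)=True p=False q=True
s_4={s}: X(!(p U q))=False !(p U q)=True (p U q)=False p=False q=False
Evaluating at position 2: result = False

Answer: false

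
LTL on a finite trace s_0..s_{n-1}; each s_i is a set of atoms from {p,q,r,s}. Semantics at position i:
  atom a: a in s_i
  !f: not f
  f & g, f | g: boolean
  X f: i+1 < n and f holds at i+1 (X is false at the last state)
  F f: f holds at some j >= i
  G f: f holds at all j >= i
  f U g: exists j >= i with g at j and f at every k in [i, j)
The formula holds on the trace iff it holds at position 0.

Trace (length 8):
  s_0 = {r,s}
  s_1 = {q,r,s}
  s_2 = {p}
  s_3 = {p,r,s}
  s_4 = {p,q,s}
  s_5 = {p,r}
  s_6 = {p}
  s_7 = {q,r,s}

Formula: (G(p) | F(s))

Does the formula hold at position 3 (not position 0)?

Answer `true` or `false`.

s_0={r,s}: (G(p) | F(s))=True G(p)=False p=False F(s)=True s=True
s_1={q,r,s}: (G(p) | F(s))=True G(p)=False p=False F(s)=True s=True
s_2={p}: (G(p) | F(s))=True G(p)=False p=True F(s)=True s=False
s_3={p,r,s}: (G(p) | F(s))=True G(p)=False p=True F(s)=True s=True
s_4={p,q,s}: (G(p) | F(s))=True G(p)=False p=True F(s)=True s=True
s_5={p,r}: (G(p) | F(s))=True G(p)=False p=True F(s)=True s=False
s_6={p}: (G(p) | F(s))=True G(p)=False p=True F(s)=True s=False
s_7={q,r,s}: (G(p) | F(s))=True G(p)=False p=False F(s)=True s=True
Evaluating at position 3: result = True

Answer: true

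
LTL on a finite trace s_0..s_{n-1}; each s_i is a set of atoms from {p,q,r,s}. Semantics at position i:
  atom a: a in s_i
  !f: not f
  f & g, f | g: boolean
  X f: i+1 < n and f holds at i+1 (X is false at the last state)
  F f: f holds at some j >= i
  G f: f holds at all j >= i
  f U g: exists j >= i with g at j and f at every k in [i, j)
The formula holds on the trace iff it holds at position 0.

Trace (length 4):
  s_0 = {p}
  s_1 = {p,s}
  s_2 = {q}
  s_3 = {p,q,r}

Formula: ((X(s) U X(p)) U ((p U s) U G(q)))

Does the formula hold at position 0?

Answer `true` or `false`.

s_0={p}: ((X(s) U X(p)) U ((p U s) U G(q)))=True (X(s) U X(p))=True X(s)=True s=False X(p)=True p=True ((p U s) U G(q))=True (p U s)=True G(q)=False q=False
s_1={p,s}: ((X(s) U X(p)) U ((p U s) U G(q)))=True (X(s) U X(p))=False X(s)=False s=True X(p)=False p=True ((p U s) U G(q))=True (p U s)=True G(q)=False q=False
s_2={q}: ((X(s) U X(p)) U ((p U s) U G(q)))=True (X(s) U X(p))=True X(s)=False s=False X(p)=True p=False ((p U s) U G(q))=True (p U s)=False G(q)=True q=True
s_3={p,q,r}: ((X(s) U X(p)) U ((p U s) U G(q)))=True (X(s) U X(p))=False X(s)=False s=False X(p)=False p=True ((p U s) U G(q))=True (p U s)=False G(q)=True q=True

Answer: true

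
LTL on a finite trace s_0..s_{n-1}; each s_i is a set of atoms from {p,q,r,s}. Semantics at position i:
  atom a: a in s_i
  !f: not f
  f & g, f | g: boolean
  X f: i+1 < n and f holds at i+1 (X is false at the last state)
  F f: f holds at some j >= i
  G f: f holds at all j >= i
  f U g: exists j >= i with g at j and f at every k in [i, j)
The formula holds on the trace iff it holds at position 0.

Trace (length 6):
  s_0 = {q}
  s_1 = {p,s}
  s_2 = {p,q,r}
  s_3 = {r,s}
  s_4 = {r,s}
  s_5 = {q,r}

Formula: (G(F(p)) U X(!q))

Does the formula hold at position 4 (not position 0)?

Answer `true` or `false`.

s_0={q}: (G(F(p)) U X(!q))=True G(F(p))=False F(p)=True p=False X(!q)=True !q=False q=True
s_1={p,s}: (G(F(p)) U X(!q))=False G(F(p))=False F(p)=True p=True X(!q)=False !q=True q=False
s_2={p,q,r}: (G(F(p)) U X(!q))=True G(F(p))=False F(p)=True p=True X(!q)=True !q=False q=True
s_3={r,s}: (G(F(p)) U X(!q))=True G(F(p))=False F(p)=False p=False X(!q)=True !q=True q=False
s_4={r,s}: (G(F(p)) U X(!q))=False G(F(p))=False F(p)=False p=False X(!q)=False !q=True q=False
s_5={q,r}: (G(F(p)) U X(!q))=False G(F(p))=False F(p)=False p=False X(!q)=False !q=False q=True
Evaluating at position 4: result = False

Answer: false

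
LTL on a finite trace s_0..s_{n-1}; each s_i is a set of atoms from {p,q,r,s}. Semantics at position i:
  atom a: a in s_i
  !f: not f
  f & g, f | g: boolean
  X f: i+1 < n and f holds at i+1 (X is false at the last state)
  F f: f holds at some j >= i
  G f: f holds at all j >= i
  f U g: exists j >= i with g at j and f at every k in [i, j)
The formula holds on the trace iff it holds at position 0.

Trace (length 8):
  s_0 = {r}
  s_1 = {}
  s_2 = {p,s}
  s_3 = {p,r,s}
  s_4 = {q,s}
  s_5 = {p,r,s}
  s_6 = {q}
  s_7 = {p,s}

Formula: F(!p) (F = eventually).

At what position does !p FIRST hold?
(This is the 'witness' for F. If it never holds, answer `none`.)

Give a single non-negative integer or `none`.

Answer: 0

Derivation:
s_0={r}: !p=True p=False
s_1={}: !p=True p=False
s_2={p,s}: !p=False p=True
s_3={p,r,s}: !p=False p=True
s_4={q,s}: !p=True p=False
s_5={p,r,s}: !p=False p=True
s_6={q}: !p=True p=False
s_7={p,s}: !p=False p=True
F(!p) holds; first witness at position 0.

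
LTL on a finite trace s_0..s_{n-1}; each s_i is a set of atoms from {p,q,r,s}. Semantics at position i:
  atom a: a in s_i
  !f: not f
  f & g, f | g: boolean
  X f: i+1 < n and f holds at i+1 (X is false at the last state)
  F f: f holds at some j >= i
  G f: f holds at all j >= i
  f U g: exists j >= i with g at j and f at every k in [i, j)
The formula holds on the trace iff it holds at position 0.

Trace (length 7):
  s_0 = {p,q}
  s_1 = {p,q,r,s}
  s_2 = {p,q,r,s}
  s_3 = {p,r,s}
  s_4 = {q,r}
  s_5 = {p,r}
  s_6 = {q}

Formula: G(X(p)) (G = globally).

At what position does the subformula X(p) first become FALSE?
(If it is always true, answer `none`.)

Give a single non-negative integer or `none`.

s_0={p,q}: X(p)=True p=True
s_1={p,q,r,s}: X(p)=True p=True
s_2={p,q,r,s}: X(p)=True p=True
s_3={p,r,s}: X(p)=False p=True
s_4={q,r}: X(p)=True p=False
s_5={p,r}: X(p)=False p=True
s_6={q}: X(p)=False p=False
G(X(p)) holds globally = False
First violation at position 3.

Answer: 3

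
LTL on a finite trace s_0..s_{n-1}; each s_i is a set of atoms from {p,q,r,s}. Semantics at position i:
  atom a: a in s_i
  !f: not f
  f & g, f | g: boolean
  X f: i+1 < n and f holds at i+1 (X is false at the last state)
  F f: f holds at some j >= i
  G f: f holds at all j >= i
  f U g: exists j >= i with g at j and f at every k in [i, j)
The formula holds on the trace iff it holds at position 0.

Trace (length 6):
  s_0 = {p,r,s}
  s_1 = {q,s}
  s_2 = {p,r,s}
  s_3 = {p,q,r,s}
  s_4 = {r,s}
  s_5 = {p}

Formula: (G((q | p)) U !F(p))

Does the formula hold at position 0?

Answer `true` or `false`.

s_0={p,r,s}: (G((q | p)) U !F(p))=False G((q | p))=False (q | p)=True q=False p=True !F(p)=False F(p)=True
s_1={q,s}: (G((q | p)) U !F(p))=False G((q | p))=False (q | p)=True q=True p=False !F(p)=False F(p)=True
s_2={p,r,s}: (G((q | p)) U !F(p))=False G((q | p))=False (q | p)=True q=False p=True !F(p)=False F(p)=True
s_3={p,q,r,s}: (G((q | p)) U !F(p))=False G((q | p))=False (q | p)=True q=True p=True !F(p)=False F(p)=True
s_4={r,s}: (G((q | p)) U !F(p))=False G((q | p))=False (q | p)=False q=False p=False !F(p)=False F(p)=True
s_5={p}: (G((q | p)) U !F(p))=False G((q | p))=True (q | p)=True q=False p=True !F(p)=False F(p)=True

Answer: false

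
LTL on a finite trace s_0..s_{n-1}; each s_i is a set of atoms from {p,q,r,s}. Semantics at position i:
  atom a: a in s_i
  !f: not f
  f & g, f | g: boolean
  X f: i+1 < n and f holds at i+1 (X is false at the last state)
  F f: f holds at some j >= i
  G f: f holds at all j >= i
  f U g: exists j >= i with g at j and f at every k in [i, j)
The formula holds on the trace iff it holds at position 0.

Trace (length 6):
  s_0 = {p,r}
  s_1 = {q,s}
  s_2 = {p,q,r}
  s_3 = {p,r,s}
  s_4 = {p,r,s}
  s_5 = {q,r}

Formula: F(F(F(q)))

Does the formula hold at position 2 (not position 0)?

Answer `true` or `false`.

Answer: true

Derivation:
s_0={p,r}: F(F(F(q)))=True F(F(q))=True F(q)=True q=False
s_1={q,s}: F(F(F(q)))=True F(F(q))=True F(q)=True q=True
s_2={p,q,r}: F(F(F(q)))=True F(F(q))=True F(q)=True q=True
s_3={p,r,s}: F(F(F(q)))=True F(F(q))=True F(q)=True q=False
s_4={p,r,s}: F(F(F(q)))=True F(F(q))=True F(q)=True q=False
s_5={q,r}: F(F(F(q)))=True F(F(q))=True F(q)=True q=True
Evaluating at position 2: result = True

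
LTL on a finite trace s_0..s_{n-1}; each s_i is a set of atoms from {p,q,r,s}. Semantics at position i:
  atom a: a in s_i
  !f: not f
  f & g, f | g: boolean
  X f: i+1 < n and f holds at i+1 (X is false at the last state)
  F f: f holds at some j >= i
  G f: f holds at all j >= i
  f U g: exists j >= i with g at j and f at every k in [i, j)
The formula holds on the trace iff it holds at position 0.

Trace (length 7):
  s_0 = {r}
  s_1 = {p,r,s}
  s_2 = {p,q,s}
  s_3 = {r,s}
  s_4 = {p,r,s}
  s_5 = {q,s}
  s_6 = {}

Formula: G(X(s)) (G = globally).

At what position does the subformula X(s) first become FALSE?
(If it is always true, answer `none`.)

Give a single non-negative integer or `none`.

Answer: 5

Derivation:
s_0={r}: X(s)=True s=False
s_1={p,r,s}: X(s)=True s=True
s_2={p,q,s}: X(s)=True s=True
s_3={r,s}: X(s)=True s=True
s_4={p,r,s}: X(s)=True s=True
s_5={q,s}: X(s)=False s=True
s_6={}: X(s)=False s=False
G(X(s)) holds globally = False
First violation at position 5.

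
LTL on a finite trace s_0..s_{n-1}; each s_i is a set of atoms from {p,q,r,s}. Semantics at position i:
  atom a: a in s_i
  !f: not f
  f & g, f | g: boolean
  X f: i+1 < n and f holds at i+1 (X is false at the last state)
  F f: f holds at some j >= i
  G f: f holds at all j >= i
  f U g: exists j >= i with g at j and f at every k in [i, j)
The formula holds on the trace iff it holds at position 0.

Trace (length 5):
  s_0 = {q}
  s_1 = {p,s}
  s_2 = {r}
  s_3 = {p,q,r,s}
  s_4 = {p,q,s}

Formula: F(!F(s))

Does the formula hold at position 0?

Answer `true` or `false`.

Answer: false

Derivation:
s_0={q}: F(!F(s))=False !F(s)=False F(s)=True s=False
s_1={p,s}: F(!F(s))=False !F(s)=False F(s)=True s=True
s_2={r}: F(!F(s))=False !F(s)=False F(s)=True s=False
s_3={p,q,r,s}: F(!F(s))=False !F(s)=False F(s)=True s=True
s_4={p,q,s}: F(!F(s))=False !F(s)=False F(s)=True s=True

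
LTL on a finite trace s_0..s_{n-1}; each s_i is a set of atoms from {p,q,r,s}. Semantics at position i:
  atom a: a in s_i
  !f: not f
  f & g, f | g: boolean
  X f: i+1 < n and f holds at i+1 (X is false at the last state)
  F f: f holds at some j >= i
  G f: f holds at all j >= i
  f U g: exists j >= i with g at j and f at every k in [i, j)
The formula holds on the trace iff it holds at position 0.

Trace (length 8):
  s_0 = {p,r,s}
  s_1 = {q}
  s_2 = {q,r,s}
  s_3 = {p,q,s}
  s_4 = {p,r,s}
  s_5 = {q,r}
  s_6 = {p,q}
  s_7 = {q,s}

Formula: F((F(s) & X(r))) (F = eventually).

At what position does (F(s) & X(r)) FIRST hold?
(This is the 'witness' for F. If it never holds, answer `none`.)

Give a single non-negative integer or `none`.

Answer: 1

Derivation:
s_0={p,r,s}: (F(s) & X(r))=False F(s)=True s=True X(r)=False r=True
s_1={q}: (F(s) & X(r))=True F(s)=True s=False X(r)=True r=False
s_2={q,r,s}: (F(s) & X(r))=False F(s)=True s=True X(r)=False r=True
s_3={p,q,s}: (F(s) & X(r))=True F(s)=True s=True X(r)=True r=False
s_4={p,r,s}: (F(s) & X(r))=True F(s)=True s=True X(r)=True r=True
s_5={q,r}: (F(s) & X(r))=False F(s)=True s=False X(r)=False r=True
s_6={p,q}: (F(s) & X(r))=False F(s)=True s=False X(r)=False r=False
s_7={q,s}: (F(s) & X(r))=False F(s)=True s=True X(r)=False r=False
F((F(s) & X(r))) holds; first witness at position 1.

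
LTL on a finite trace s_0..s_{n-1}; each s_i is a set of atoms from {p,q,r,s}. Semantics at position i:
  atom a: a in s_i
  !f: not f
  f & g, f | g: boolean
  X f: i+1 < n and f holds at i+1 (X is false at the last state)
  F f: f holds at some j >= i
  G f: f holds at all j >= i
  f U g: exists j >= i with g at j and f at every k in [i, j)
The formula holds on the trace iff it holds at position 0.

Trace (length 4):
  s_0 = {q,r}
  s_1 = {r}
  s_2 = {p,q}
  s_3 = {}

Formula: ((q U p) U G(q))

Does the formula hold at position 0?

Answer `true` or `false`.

s_0={q,r}: ((q U p) U G(q))=False (q U p)=False q=True p=False G(q)=False
s_1={r}: ((q U p) U G(q))=False (q U p)=False q=False p=False G(q)=False
s_2={p,q}: ((q U p) U G(q))=False (q U p)=True q=True p=True G(q)=False
s_3={}: ((q U p) U G(q))=False (q U p)=False q=False p=False G(q)=False

Answer: false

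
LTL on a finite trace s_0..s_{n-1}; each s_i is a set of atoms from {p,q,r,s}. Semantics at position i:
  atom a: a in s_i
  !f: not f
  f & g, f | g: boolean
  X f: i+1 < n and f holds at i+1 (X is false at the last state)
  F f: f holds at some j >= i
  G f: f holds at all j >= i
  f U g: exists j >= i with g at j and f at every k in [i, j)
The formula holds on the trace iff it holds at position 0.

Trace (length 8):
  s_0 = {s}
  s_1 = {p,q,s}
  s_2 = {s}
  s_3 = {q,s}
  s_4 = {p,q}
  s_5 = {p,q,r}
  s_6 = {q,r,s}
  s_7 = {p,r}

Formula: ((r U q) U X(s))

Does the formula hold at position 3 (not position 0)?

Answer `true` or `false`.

Answer: true

Derivation:
s_0={s}: ((r U q) U X(s))=True (r U q)=False r=False q=False X(s)=True s=True
s_1={p,q,s}: ((r U q) U X(s))=True (r U q)=True r=False q=True X(s)=True s=True
s_2={s}: ((r U q) U X(s))=True (r U q)=False r=False q=False X(s)=True s=True
s_3={q,s}: ((r U q) U X(s))=True (r U q)=True r=False q=True X(s)=False s=True
s_4={p,q}: ((r U q) U X(s))=True (r U q)=True r=False q=True X(s)=False s=False
s_5={p,q,r}: ((r U q) U X(s))=True (r U q)=True r=True q=True X(s)=True s=False
s_6={q,r,s}: ((r U q) U X(s))=False (r U q)=True r=True q=True X(s)=False s=True
s_7={p,r}: ((r U q) U X(s))=False (r U q)=False r=True q=False X(s)=False s=False
Evaluating at position 3: result = True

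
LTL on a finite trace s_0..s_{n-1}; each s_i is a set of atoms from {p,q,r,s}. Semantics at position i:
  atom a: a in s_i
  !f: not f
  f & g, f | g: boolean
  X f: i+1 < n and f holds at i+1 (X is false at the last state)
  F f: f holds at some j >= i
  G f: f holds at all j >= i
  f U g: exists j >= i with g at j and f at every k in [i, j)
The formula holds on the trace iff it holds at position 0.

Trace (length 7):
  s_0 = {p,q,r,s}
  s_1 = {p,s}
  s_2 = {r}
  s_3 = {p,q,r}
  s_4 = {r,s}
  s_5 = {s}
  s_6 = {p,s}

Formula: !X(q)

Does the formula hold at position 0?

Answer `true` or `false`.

Answer: true

Derivation:
s_0={p,q,r,s}: !X(q)=True X(q)=False q=True
s_1={p,s}: !X(q)=True X(q)=False q=False
s_2={r}: !X(q)=False X(q)=True q=False
s_3={p,q,r}: !X(q)=True X(q)=False q=True
s_4={r,s}: !X(q)=True X(q)=False q=False
s_5={s}: !X(q)=True X(q)=False q=False
s_6={p,s}: !X(q)=True X(q)=False q=False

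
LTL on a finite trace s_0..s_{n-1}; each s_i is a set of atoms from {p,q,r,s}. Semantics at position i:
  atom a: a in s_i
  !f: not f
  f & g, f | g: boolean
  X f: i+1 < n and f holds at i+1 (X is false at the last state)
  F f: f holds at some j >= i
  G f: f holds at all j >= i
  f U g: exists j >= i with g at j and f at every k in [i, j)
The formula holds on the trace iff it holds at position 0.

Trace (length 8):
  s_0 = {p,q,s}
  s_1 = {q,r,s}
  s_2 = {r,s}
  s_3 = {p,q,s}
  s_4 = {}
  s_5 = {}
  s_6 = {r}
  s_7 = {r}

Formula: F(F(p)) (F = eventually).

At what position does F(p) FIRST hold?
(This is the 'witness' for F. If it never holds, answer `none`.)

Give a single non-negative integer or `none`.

s_0={p,q,s}: F(p)=True p=True
s_1={q,r,s}: F(p)=True p=False
s_2={r,s}: F(p)=True p=False
s_3={p,q,s}: F(p)=True p=True
s_4={}: F(p)=False p=False
s_5={}: F(p)=False p=False
s_6={r}: F(p)=False p=False
s_7={r}: F(p)=False p=False
F(F(p)) holds; first witness at position 0.

Answer: 0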